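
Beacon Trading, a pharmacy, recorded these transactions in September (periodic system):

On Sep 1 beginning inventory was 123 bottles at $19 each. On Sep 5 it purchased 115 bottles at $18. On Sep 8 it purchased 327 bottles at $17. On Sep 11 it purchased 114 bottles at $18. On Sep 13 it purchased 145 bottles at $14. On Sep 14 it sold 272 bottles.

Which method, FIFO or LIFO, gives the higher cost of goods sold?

FIFO

FIFO COGS: 123 @ $19 + 115 @ $18 + 34 @ $17 = $4,985
LIFO COGS: 145 @ $14 + 114 @ $18 + 13 @ $17 = $4,303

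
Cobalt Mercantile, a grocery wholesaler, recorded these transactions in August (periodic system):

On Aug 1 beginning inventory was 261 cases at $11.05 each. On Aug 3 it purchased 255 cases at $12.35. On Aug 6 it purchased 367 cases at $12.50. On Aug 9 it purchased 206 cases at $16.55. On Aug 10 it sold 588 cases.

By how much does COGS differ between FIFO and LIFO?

$1,248.75

FIFO COGS: 261 @ $11.05 + 255 @ $12.35 + 72 @ $12.50 = $6,933.30
LIFO COGS: 206 @ $16.55 + 367 @ $12.50 + 15 @ $12.35 = $8,182.05
Difference = |$6,933.30 − $8,182.05| = $1,248.75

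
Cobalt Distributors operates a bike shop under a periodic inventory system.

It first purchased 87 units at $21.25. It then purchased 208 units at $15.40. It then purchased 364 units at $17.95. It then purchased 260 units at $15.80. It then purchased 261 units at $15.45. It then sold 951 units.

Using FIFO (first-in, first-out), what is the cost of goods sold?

COGS = $16,188.15

Sale 1 (951) [FIFO — oldest first]: 87 @ $21.25 + 208 @ $15.40 + 364 @ $17.95 + 260 @ $15.80 + 32 @ $15.45 = $16,188.15
Ending inventory: 229 @ $15.45 = $3,538.05
Check: goods available $19,726.20 = COGS $16,188.15 + ending $3,538.05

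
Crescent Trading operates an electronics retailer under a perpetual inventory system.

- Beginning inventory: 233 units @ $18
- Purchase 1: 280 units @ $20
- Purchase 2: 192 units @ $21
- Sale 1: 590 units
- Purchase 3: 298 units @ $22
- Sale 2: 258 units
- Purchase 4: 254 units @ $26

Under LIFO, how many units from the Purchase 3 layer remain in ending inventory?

Sale 1 (590) [LIFO — newest first]: 192 @ $21 + 280 @ $20 + 118 @ $18 = $11,756
Sale 2 (258) [LIFO — newest first]: 258 @ $22 = $5,676
Total COGS = $11,756 + $5,676 = $17,432
Ending inventory: 115 @ $18 + 40 @ $22 + 254 @ $26 = $9,554

40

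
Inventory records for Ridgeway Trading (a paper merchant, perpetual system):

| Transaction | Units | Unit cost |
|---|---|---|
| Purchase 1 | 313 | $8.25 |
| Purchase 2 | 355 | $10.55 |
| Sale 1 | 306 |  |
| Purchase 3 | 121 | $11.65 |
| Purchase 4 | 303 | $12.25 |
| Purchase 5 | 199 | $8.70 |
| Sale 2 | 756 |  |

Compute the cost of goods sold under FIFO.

COGS = $11,081.40

Sale 1 (306) [FIFO — oldest first]: 306 @ $8.25 = $2,524.50
Sale 2 (756) [FIFO — oldest first]: 7 @ $8.25 + 355 @ $10.55 + 121 @ $11.65 + 273 @ $12.25 = $8,556.90
Total COGS = $2,524.50 + $8,556.90 = $11,081.40
Ending inventory: 30 @ $12.25 + 199 @ $8.70 = $2,098.80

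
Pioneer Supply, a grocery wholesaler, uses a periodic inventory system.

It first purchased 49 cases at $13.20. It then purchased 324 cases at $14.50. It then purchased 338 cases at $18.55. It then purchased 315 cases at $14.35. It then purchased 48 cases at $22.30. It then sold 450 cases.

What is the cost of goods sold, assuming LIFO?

Sale 1 (450) [LIFO — newest first]: 48 @ $22.30 + 315 @ $14.35 + 87 @ $18.55 = $7,204.50
Ending inventory: 49 @ $13.20 + 324 @ $14.50 + 251 @ $18.55 = $10,000.85

COGS = $7,204.50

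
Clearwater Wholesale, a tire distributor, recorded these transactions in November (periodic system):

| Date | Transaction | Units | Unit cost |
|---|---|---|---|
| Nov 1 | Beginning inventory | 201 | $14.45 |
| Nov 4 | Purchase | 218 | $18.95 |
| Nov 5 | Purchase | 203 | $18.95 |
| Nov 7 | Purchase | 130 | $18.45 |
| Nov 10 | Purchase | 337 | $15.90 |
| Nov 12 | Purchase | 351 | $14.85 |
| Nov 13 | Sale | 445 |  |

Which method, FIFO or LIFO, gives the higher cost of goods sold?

FIFO

FIFO COGS: 201 @ $14.45 + 218 @ $18.95 + 26 @ $18.95 = $7,528.25
LIFO COGS: 351 @ $14.85 + 94 @ $15.90 = $6,706.95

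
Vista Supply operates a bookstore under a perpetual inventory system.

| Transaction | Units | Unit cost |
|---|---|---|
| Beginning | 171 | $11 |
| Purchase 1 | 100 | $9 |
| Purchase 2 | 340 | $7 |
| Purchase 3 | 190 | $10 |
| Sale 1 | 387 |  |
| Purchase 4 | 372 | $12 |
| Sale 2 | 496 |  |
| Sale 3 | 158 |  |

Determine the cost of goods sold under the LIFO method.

Sale 1 (387) [LIFO — newest first]: 190 @ $10 + 197 @ $7 = $3,279
Sale 2 (496) [LIFO — newest first]: 372 @ $12 + 124 @ $7 = $5,332
Sale 3 (158) [LIFO — newest first]: 19 @ $7 + 100 @ $9 + 39 @ $11 = $1,462
Total COGS = $3,279 + $5,332 + $1,462 = $10,073
Ending inventory: 132 @ $11 = $1,452

COGS = $10,073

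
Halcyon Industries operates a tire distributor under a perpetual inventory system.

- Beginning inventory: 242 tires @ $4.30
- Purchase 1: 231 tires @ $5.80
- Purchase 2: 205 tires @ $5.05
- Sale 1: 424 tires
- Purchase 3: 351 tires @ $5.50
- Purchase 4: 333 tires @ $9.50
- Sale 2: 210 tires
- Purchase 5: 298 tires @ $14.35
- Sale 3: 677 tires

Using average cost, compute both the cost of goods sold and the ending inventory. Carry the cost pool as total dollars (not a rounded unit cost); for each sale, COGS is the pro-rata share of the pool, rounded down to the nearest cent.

COGS = $9,648.69; ending inventory = $3,137.26

After Beginning: 242 on hand, pool $1,040.60 (≈ $4.3000 each)
After Purchase 1: 473 on hand, pool $2,380.40 (≈ $5.0326 each)
After Purchase 2: 678 on hand, pool $3,415.65 (≈ $5.0378 each)
Sale 1, sell 424: 424/678 × $3,415.65 → $2,136.04
After Purchase 3: 605 on hand, pool $3,210.11 (≈ $5.3060 each)
After Purchase 4: 938 on hand, pool $6,373.61 (≈ $6.7949 each)
Sale 2, sell 210: 210/938 × $6,373.61 → $1,426.92
After Purchase 5: 1026 on hand, pool $9,222.99 (≈ $8.9893 each)
Sale 3, sell 677: 677/1026 × $9,222.99 → $6,085.73
Total COGS = $2,136.04 + $1,426.92 + $6,085.73 = $9,648.69
Ending inventory (cost pool remaining) = $3,137.26
Check: goods available $12,785.95 = COGS $9,648.69 + ending $3,137.26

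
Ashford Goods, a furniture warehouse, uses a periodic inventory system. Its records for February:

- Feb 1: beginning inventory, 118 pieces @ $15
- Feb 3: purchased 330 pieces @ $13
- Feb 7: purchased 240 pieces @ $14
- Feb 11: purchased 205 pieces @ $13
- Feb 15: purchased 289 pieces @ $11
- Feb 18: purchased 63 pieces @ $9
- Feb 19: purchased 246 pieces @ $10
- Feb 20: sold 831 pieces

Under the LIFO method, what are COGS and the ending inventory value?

COGS = $9,263; ending inventory = $9,028

Feb 20, 831 sold [LIFO — newest first]: 246 @ $10 + 63 @ $9 + 289 @ $11 + 205 @ $13 + 28 @ $14 = $9,263
Ending inventory: 118 @ $15 + 330 @ $13 + 212 @ $14 = $9,028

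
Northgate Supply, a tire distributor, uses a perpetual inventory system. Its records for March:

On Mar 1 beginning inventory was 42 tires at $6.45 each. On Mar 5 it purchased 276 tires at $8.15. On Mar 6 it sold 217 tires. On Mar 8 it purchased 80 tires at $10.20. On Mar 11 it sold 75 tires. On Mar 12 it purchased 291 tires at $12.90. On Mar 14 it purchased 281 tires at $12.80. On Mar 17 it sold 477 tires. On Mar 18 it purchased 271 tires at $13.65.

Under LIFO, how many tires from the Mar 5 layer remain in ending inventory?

59

Mar 6, 217 sold [LIFO — newest first]: 217 @ $8.15 = $1,768.55
Mar 11, 75 sold [LIFO — newest first]: 75 @ $10.20 = $765.00
Mar 17, 477 sold [LIFO — newest first]: 281 @ $12.80 + 196 @ $12.90 = $6,125.20
Total COGS = $1,768.55 + $765.00 + $6,125.20 = $8,658.75
Ending inventory: 42 @ $6.45 + 59 @ $8.15 + 5 @ $10.20 + 95 @ $12.90 + 271 @ $13.65 = $5,727.40
Check: goods available $14,386.15 = COGS $8,658.75 + ending $5,727.40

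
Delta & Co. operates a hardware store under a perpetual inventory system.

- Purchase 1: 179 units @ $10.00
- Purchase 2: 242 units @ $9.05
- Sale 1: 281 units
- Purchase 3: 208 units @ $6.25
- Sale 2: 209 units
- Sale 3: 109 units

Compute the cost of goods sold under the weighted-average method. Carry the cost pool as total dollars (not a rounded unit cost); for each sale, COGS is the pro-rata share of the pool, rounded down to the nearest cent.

After Purchase 1: 179 on hand, pool $1,790.00 (≈ $10.0000 each)
After Purchase 2: 421 on hand, pool $3,980.10 (≈ $9.4539 each)
Sale 1, sell 281: 281/421 × $3,980.10 → $2,656.55
After Purchase 3: 348 on hand, pool $2,623.55 (≈ $7.5389 each)
Sale 2, sell 209: 209/348 × $2,623.55 → $1,575.63
Sale 3, sell 109: 109/139 × $1,047.92 → $821.75
Total COGS = $2,656.55 + $1,575.63 + $821.75 = $5,053.93
Ending inventory (cost pool remaining) = $226.17

COGS = $5,053.93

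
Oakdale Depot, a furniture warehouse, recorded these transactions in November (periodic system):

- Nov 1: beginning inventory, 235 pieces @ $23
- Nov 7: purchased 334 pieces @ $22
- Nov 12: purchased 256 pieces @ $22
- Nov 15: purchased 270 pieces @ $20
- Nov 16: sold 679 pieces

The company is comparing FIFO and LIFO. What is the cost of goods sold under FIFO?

FIFO COGS: 235 @ $23 + 334 @ $22 + 110 @ $22 = $15,173
LIFO COGS: 270 @ $20 + 256 @ $22 + 153 @ $22 = $14,398

COGS = $15,173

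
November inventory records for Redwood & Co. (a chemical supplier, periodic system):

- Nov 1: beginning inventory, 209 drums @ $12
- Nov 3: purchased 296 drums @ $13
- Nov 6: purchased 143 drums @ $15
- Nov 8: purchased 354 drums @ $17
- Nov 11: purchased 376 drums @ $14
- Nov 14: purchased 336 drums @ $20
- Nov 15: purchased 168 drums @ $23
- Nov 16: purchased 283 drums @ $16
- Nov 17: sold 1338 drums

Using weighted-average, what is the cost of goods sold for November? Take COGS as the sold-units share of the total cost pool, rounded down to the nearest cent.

COGS = $21,565.59

Nov 17, sell 1338: 1338/2165 × $34,895.00 → $21,565.59
Ending inventory (cost pool remaining) = $13,329.41
Check: goods available $34,895.00 = COGS $21,565.59 + ending $13,329.41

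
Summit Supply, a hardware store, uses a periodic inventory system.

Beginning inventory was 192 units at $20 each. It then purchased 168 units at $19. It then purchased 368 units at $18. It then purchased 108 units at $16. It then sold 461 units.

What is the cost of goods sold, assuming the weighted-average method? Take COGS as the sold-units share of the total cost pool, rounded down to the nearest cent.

COGS = $8,483.28

Sale 1, sell 461: 461/836 × $15,384.00 → $8,483.28
Ending inventory (cost pool remaining) = $6,900.72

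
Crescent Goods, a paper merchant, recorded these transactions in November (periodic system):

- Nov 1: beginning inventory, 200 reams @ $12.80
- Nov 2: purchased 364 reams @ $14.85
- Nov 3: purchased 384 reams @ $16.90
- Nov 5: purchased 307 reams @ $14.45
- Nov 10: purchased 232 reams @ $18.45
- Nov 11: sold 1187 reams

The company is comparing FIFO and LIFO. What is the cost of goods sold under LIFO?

FIFO COGS: 200 @ $12.80 + 364 @ $14.85 + 384 @ $16.90 + 239 @ $14.45 = $17,908.55
LIFO COGS: 232 @ $18.45 + 307 @ $14.45 + 384 @ $16.90 + 264 @ $14.85 = $19,126.55

COGS = $19,126.55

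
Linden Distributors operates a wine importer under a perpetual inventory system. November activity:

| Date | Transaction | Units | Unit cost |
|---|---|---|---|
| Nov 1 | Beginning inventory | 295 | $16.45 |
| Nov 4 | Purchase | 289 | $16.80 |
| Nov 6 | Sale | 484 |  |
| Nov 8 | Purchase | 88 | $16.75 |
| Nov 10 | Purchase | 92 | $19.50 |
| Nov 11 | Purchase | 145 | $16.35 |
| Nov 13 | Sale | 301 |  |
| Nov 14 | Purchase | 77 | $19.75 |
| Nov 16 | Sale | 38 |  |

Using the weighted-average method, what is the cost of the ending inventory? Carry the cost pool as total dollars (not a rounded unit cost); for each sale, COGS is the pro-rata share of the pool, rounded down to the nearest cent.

Ending inventory = $2,960.73

After Nov 1: 295 on hand, pool $4,852.75 (≈ $16.4500 each)
After Nov 4: 584 on hand, pool $9,707.95 (≈ $16.6232 each)
Nov 6, sell 484: 484/584 × $9,707.95 → $8,045.62
After Nov 8: 188 on hand, pool $3,136.33 (≈ $16.6826 each)
After Nov 10: 280 on hand, pool $4,930.33 (≈ $17.6083 each)
After Nov 11: 425 on hand, pool $7,301.08 (≈ $17.1790 each)
Nov 13, sell 301: 301/425 × $7,301.08 → $5,170.88
After Nov 14: 201 on hand, pool $3,650.95 (≈ $18.1639 each)
Nov 16, sell 38: 38/201 × $3,650.95 → $690.22
Total COGS = $8,045.62 + $5,170.88 + $690.22 = $13,906.72
Ending inventory (cost pool remaining) = $2,960.73
Check: goods available $16,867.45 = COGS $13,906.72 + ending $2,960.73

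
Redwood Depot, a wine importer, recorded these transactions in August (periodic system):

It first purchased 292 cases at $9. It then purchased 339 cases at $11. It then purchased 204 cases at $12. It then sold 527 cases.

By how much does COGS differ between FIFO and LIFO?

$788

FIFO COGS: 292 @ $9 + 235 @ $11 = $5,213
LIFO COGS: 204 @ $12 + 323 @ $11 = $6,001
Difference = |$5,213 − $6,001| = $788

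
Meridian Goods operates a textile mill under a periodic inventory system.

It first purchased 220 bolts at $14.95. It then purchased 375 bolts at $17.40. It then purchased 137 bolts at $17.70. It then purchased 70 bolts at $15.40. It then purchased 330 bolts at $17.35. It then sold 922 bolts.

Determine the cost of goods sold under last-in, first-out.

COGS = $15,902.90

Sale 1 (922) [LIFO — newest first]: 330 @ $17.35 + 70 @ $15.40 + 137 @ $17.70 + 375 @ $17.40 + 10 @ $14.95 = $15,902.90
Ending inventory: 210 @ $14.95 = $3,139.50
Check: goods available $19,042.40 = COGS $15,902.90 + ending $3,139.50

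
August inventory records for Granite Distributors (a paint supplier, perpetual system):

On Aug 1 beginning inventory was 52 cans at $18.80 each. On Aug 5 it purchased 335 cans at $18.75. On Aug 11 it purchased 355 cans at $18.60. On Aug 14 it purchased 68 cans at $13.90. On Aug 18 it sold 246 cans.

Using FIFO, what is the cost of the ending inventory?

Ending inventory = $10,191.95

Aug 18, 246 sold [FIFO — oldest first]: 52 @ $18.80 + 194 @ $18.75 = $4,615.10
Ending inventory: 141 @ $18.75 + 355 @ $18.60 + 68 @ $13.90 = $10,191.95
Check: goods available $14,807.05 = COGS $4,615.10 + ending $10,191.95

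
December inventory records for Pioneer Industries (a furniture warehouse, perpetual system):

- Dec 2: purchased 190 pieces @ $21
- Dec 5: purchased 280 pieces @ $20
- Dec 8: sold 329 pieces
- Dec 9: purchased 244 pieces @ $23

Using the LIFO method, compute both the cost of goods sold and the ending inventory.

Dec 8, 329 sold [LIFO — newest first]: 280 @ $20 + 49 @ $21 = $6,629
Ending inventory: 141 @ $21 + 244 @ $23 = $8,573

COGS = $6,629; ending inventory = $8,573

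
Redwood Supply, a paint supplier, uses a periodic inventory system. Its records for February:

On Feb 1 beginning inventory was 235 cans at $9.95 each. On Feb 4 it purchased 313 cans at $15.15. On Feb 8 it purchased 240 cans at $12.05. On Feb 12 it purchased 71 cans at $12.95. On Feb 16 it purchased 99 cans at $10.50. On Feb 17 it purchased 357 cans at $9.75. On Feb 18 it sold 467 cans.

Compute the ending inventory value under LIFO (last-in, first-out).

Feb 18, 467 sold [LIFO — newest first]: 357 @ $9.75 + 99 @ $10.50 + 11 @ $12.95 = $4,662.70
Ending inventory: 235 @ $9.95 + 313 @ $15.15 + 240 @ $12.05 + 60 @ $12.95 = $10,749.20

Ending inventory = $10,749.20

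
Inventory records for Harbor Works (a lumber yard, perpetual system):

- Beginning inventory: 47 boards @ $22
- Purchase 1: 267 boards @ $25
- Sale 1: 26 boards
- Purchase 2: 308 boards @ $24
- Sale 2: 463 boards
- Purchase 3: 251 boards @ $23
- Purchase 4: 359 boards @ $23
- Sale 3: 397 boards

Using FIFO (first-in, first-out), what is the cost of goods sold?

Sale 1 (26) [FIFO — oldest first]: 26 @ $22 = $572
Sale 2 (463) [FIFO — oldest first]: 21 @ $22 + 267 @ $25 + 175 @ $24 = $11,337
Sale 3 (397) [FIFO — oldest first]: 133 @ $24 + 251 @ $23 + 13 @ $23 = $9,264
Total COGS = $572 + $11,337 + $9,264 = $21,173
Ending inventory: 346 @ $23 = $7,958
Check: goods available $29,131 = COGS $21,173 + ending $7,958

COGS = $21,173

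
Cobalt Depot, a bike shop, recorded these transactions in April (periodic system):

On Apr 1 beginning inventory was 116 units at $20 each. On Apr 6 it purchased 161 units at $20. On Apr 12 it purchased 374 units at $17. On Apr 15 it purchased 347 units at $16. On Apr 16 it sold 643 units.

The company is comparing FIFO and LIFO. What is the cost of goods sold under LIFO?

FIFO COGS: 116 @ $20 + 161 @ $20 + 366 @ $17 = $11,762
LIFO COGS: 347 @ $16 + 296 @ $17 = $10,584

COGS = $10,584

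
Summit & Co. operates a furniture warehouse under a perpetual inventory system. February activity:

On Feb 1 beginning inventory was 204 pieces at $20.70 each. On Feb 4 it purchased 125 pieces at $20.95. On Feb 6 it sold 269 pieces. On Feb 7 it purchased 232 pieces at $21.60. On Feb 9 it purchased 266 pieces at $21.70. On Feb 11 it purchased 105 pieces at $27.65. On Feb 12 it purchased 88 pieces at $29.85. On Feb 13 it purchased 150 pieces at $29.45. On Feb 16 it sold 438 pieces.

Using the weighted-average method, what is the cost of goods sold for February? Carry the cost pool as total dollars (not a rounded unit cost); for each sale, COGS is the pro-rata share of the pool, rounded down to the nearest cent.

COGS = $16,278.25

After Feb 1: 204 on hand, pool $4,222.80 (≈ $20.7000 each)
After Feb 4: 329 on hand, pool $6,841.55 (≈ $20.7950 each)
Feb 6, sell 269: 269/329 × $6,841.55 → $5,593.85
After Feb 7: 292 on hand, pool $6,258.90 (≈ $21.4346 each)
After Feb 9: 558 on hand, pool $12,031.10 (≈ $21.5611 each)
After Feb 11: 663 on hand, pool $14,934.35 (≈ $22.5254 each)
After Feb 12: 751 on hand, pool $17,561.15 (≈ $23.3837 each)
After Feb 13: 901 on hand, pool $21,978.65 (≈ $24.3936 each)
Feb 16, sell 438: 438/901 × $21,978.65 → $10,684.40
Total COGS = $5,593.85 + $10,684.40 = $16,278.25
Ending inventory (cost pool remaining) = $11,294.25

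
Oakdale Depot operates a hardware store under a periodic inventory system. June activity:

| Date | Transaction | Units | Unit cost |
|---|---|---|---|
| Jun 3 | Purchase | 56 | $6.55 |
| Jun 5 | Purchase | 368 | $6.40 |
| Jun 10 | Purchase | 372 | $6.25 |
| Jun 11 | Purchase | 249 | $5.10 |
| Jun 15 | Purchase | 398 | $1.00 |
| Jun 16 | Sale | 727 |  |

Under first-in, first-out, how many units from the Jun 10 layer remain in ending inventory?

Jun 16, 727 sold [FIFO — oldest first]: 56 @ $6.55 + 368 @ $6.40 + 303 @ $6.25 = $4,615.75
Ending inventory: 69 @ $6.25 + 249 @ $5.10 + 398 @ $1.00 = $2,099.15

69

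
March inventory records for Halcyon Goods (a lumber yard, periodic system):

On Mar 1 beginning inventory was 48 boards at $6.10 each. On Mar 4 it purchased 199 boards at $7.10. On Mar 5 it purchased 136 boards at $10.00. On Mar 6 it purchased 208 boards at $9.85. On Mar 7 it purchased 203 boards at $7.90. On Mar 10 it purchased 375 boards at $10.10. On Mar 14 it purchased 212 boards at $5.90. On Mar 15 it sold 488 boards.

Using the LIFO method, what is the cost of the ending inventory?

Mar 15, 488 sold [LIFO — newest first]: 212 @ $5.90 + 276 @ $10.10 = $4,038.40
Ending inventory: 48 @ $6.10 + 199 @ $7.10 + 136 @ $10.00 + 208 @ $9.85 + 203 @ $7.90 + 99 @ $10.10 = $7,718.10

Ending inventory = $7,718.10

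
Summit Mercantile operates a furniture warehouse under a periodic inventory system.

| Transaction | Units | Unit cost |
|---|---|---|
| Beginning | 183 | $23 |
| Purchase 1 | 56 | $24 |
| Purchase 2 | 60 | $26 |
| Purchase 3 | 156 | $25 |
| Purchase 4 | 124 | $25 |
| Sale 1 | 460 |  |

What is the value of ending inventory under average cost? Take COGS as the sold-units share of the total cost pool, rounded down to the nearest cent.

Ending inventory = $2,900.60

Sale 1, sell 460: 460/579 × $14,113.00 → $11,212.40
Ending inventory (cost pool remaining) = $2,900.60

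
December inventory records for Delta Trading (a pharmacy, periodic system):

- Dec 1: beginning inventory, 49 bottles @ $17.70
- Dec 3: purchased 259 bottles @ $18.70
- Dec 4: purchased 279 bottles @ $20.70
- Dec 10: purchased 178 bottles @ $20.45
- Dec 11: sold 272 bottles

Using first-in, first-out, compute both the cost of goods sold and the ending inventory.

Dec 11, 272 sold [FIFO — oldest first]: 49 @ $17.70 + 223 @ $18.70 = $5,037.40
Ending inventory: 36 @ $18.70 + 279 @ $20.70 + 178 @ $20.45 = $10,088.60

COGS = $5,037.40; ending inventory = $10,088.60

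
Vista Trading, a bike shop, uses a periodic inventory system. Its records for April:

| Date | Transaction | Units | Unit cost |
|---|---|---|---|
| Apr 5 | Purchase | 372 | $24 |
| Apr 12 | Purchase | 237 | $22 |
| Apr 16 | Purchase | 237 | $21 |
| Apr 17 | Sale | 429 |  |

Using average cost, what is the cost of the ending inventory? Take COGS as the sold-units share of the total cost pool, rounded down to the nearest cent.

Ending inventory = $9,423.91

Apr 17, sell 429: 429/846 × $19,119.00 → $9,695.09
Ending inventory (cost pool remaining) = $9,423.91
Check: goods available $19,119.00 = COGS $9,695.09 + ending $9,423.91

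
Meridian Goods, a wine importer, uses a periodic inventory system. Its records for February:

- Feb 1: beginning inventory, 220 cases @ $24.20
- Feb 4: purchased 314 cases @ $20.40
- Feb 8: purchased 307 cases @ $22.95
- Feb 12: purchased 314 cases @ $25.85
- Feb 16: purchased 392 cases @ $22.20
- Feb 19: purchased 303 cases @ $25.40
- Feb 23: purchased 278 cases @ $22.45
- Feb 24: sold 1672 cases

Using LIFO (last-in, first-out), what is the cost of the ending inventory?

Feb 24, 1672 sold [LIFO — newest first]: 278 @ $22.45 + 303 @ $25.40 + 392 @ $22.20 + 314 @ $25.85 + 307 @ $22.95 + 78 @ $20.40 = $39,393.45
Ending inventory: 220 @ $24.20 + 236 @ $20.40 = $10,138.40

Ending inventory = $10,138.40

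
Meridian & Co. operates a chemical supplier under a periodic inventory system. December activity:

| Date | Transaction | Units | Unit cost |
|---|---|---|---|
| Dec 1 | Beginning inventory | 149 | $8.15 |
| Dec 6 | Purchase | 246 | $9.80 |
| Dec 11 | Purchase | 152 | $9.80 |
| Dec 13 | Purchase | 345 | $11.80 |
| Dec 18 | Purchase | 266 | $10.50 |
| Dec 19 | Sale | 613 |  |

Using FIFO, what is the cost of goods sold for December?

Dec 19, 613 sold [FIFO — oldest first]: 149 @ $8.15 + 246 @ $9.80 + 152 @ $9.80 + 66 @ $11.80 = $5,893.55
Ending inventory: 279 @ $11.80 + 266 @ $10.50 = $6,085.20

COGS = $5,893.55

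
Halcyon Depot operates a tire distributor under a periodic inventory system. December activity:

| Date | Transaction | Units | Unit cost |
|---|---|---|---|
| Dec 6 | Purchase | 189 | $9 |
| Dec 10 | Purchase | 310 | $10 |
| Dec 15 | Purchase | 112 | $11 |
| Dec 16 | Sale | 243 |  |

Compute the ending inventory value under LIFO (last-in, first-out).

Dec 16, 243 sold [LIFO — newest first]: 112 @ $11 + 131 @ $10 = $2,542
Ending inventory: 189 @ $9 + 179 @ $10 = $3,491

Ending inventory = $3,491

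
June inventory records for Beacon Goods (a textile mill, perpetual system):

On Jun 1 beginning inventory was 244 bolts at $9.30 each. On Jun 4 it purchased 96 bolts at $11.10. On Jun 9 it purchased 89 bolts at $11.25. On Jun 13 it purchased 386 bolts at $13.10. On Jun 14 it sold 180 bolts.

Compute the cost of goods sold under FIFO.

Jun 14, 180 sold [FIFO — oldest first]: 180 @ $9.30 = $1,674.00
Ending inventory: 64 @ $9.30 + 96 @ $11.10 + 89 @ $11.25 + 386 @ $13.10 = $7,718.65

COGS = $1,674.00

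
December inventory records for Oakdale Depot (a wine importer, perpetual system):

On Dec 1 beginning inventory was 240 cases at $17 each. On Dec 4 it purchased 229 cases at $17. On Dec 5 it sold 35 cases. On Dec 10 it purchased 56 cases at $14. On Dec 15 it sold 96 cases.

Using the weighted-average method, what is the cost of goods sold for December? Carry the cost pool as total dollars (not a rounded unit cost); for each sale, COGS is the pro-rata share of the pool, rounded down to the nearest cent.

After Dec 1: 240 on hand, pool $4,080.00 (≈ $17.0000 each)
After Dec 4: 469 on hand, pool $7,973.00 (≈ $17.0000 each)
Dec 5, sell 35: 35/469 × $7,973.00 → $595.00
After Dec 10: 490 on hand, pool $8,162.00 (≈ $16.6571 each)
Dec 15, sell 96: 96/490 × $8,162.00 → $1,599.08
Total COGS = $595.00 + $1,599.08 = $2,194.08
Ending inventory (cost pool remaining) = $6,562.92
Check: goods available $8,757.00 = COGS $2,194.08 + ending $6,562.92

COGS = $2,194.08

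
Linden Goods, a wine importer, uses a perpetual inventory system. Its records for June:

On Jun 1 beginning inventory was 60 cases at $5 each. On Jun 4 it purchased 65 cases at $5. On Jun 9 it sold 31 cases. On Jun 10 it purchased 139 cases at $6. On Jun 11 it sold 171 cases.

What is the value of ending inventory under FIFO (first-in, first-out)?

Jun 9, 31 sold [FIFO — oldest first]: 31 @ $5 = $155
Jun 11, 171 sold [FIFO — oldest first]: 29 @ $5 + 65 @ $5 + 77 @ $6 = $932
Total COGS = $155 + $932 = $1,087
Ending inventory: 62 @ $6 = $372
Check: goods available $1,459 = COGS $1,087 + ending $372

Ending inventory = $372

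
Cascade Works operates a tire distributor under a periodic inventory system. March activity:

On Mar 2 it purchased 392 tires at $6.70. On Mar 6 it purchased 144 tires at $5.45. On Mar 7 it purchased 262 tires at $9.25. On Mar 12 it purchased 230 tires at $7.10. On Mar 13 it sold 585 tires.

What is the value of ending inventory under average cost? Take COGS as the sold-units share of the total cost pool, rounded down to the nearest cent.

Mar 13, sell 585: 585/1028 × $7,467.70 → $4,249.61
Ending inventory (cost pool remaining) = $3,218.09
Check: goods available $7,467.70 = COGS $4,249.61 + ending $3,218.09

Ending inventory = $3,218.09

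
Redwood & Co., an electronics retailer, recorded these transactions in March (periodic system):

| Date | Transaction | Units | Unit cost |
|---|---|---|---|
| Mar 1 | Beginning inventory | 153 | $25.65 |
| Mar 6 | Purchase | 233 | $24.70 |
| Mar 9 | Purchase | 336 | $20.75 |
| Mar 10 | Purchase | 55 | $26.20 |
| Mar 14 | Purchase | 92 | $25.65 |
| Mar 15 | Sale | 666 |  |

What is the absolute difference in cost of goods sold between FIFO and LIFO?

FIFO COGS: 153 @ $25.65 + 233 @ $24.70 + 280 @ $20.75 = $15,489.55
LIFO COGS: 92 @ $25.65 + 55 @ $26.20 + 336 @ $20.75 + 183 @ $24.70 = $15,292.90
Difference = |$15,489.55 − $15,292.90| = $196.65

$196.65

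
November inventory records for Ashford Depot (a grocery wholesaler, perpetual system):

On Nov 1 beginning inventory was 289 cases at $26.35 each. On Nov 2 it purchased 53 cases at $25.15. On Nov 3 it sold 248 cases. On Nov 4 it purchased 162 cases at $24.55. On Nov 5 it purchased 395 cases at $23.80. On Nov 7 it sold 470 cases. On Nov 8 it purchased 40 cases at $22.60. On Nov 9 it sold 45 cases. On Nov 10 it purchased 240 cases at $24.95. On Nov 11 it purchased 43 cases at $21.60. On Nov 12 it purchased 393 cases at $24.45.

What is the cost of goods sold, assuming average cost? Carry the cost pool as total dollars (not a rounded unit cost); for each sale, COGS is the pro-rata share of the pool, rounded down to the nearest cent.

After Nov 1: 289 on hand, pool $7,615.15 (≈ $26.3500 each)
After Nov 2: 342 on hand, pool $8,948.10 (≈ $26.1640 each)
Nov 3, sell 248: 248/342 × $8,948.10 → $6,488.68
After Nov 4: 256 on hand, pool $6,436.52 (≈ $25.1427 each)
After Nov 5: 651 on hand, pool $15,837.52 (≈ $24.3280 each)
Nov 7, sell 470: 470/651 × $15,837.52 → $11,434.15
After Nov 8: 221 on hand, pool $5,307.37 (≈ $24.0152 each)
Nov 9, sell 45: 45/221 × $5,307.37 → $1,080.68
After Nov 10: 416 on hand, pool $10,214.69 (≈ $24.5545 each)
After Nov 11: 459 on hand, pool $11,143.49 (≈ $24.2778 each)
After Nov 12: 852 on hand, pool $20,752.34 (≈ $24.3572 each)
Total COGS = $6,488.68 + $11,434.15 + $1,080.68 = $19,003.51
Ending inventory (cost pool remaining) = $20,752.34

COGS = $19,003.51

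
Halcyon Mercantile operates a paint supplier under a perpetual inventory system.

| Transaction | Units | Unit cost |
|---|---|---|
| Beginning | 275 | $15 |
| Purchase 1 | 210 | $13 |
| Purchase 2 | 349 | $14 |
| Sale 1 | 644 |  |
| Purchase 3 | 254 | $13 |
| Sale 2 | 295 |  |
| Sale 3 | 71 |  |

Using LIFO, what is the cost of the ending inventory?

Ending inventory = $1,170

Sale 1 (644) [LIFO — newest first]: 349 @ $14 + 210 @ $13 + 85 @ $15 = $8,891
Sale 2 (295) [LIFO — newest first]: 254 @ $13 + 41 @ $15 = $3,917
Sale 3 (71) [LIFO — newest first]: 71 @ $15 = $1,065
Total COGS = $8,891 + $3,917 + $1,065 = $13,873
Ending inventory: 78 @ $15 = $1,170
Check: goods available $15,043 = COGS $13,873 + ending $1,170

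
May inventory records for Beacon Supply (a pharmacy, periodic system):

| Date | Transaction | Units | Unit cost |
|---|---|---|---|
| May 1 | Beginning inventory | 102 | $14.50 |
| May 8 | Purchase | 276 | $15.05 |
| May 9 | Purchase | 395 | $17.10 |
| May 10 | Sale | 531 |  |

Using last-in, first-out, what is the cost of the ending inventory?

May 10, 531 sold [LIFO — newest first]: 395 @ $17.10 + 136 @ $15.05 = $8,801.30
Ending inventory: 102 @ $14.50 + 140 @ $15.05 = $3,586.00
Check: goods available $12,387.30 = COGS $8,801.30 + ending $3,586.00

Ending inventory = $3,586.00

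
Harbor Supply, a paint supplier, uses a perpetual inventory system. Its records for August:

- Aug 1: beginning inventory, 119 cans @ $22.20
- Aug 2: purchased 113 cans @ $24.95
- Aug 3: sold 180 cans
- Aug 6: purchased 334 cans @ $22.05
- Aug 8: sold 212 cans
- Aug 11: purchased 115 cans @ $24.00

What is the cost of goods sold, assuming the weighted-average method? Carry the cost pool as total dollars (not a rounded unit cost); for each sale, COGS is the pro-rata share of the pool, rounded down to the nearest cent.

COGS = $8,954.23

After Aug 1: 119 on hand, pool $2,641.80 (≈ $22.2000 each)
After Aug 2: 232 on hand, pool $5,461.15 (≈ $23.5394 each)
Aug 3, sell 180: 180/232 × $5,461.15 → $4,237.09
After Aug 6: 386 on hand, pool $8,588.76 (≈ $22.2507 each)
Aug 8, sell 212: 212/386 × $8,588.76 → $4,717.14
After Aug 11: 289 on hand, pool $6,631.62 (≈ $22.9468 each)
Total COGS = $4,237.09 + $4,717.14 = $8,954.23
Ending inventory (cost pool remaining) = $6,631.62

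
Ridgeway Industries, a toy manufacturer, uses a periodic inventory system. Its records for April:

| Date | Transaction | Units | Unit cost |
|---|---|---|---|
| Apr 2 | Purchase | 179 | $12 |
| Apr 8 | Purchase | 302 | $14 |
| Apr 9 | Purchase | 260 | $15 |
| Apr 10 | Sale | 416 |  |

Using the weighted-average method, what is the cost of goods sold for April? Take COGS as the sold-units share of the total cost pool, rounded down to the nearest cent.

COGS = $5,768.98

Apr 10, sell 416: 416/741 × $10,276.00 → $5,768.98
Ending inventory (cost pool remaining) = $4,507.02
Check: goods available $10,276.00 = COGS $5,768.98 + ending $4,507.02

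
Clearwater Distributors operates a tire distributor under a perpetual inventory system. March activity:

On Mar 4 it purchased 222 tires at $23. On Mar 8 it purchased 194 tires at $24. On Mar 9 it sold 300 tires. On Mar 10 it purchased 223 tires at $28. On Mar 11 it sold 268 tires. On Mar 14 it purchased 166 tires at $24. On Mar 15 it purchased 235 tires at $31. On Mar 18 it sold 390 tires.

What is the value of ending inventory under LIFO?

Mar 9, 300 sold [LIFO — newest first]: 194 @ $24 + 106 @ $23 = $7,094
Mar 11, 268 sold [LIFO — newest first]: 223 @ $28 + 45 @ $23 = $7,279
Mar 18, 390 sold [LIFO — newest first]: 235 @ $31 + 155 @ $24 = $11,005
Total COGS = $7,094 + $7,279 + $11,005 = $25,378
Ending inventory: 71 @ $23 + 11 @ $24 = $1,897

Ending inventory = $1,897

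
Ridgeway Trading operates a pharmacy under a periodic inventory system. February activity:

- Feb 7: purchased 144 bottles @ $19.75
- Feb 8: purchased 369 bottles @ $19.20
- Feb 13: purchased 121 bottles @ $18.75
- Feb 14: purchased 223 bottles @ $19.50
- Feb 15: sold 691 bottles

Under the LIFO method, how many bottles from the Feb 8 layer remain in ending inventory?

Feb 15, 691 sold [LIFO — newest first]: 223 @ $19.50 + 121 @ $18.75 + 347 @ $19.20 = $13,279.65
Ending inventory: 144 @ $19.75 + 22 @ $19.20 = $3,266.40
Check: goods available $16,546.05 = COGS $13,279.65 + ending $3,266.40

22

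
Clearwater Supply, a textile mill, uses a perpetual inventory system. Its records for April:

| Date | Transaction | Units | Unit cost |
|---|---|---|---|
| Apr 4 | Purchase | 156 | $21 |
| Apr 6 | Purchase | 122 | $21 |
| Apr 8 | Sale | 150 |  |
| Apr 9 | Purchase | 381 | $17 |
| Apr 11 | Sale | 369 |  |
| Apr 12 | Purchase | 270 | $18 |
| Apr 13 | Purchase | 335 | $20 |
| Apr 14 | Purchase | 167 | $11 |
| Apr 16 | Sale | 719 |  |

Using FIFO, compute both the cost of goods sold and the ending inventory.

Apr 8, 150 sold [FIFO — oldest first]: 150 @ $21 = $3,150
Apr 11, 369 sold [FIFO — oldest first]: 6 @ $21 + 122 @ $21 + 241 @ $17 = $6,785
Apr 16, 719 sold [FIFO — oldest first]: 140 @ $17 + 270 @ $18 + 309 @ $20 = $13,420
Total COGS = $3,150 + $6,785 + $13,420 = $23,355
Ending inventory: 26 @ $20 + 167 @ $11 = $2,357

COGS = $23,355; ending inventory = $2,357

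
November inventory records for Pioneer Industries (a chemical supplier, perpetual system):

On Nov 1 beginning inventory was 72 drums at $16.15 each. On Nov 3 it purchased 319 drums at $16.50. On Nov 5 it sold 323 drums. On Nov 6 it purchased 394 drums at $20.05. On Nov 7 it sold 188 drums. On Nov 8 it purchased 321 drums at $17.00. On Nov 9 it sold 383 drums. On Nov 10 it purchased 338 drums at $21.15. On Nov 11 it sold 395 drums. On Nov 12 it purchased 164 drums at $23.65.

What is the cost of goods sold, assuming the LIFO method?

COGS = $24,089.15

Nov 5, 323 sold [LIFO — newest first]: 319 @ $16.50 + 4 @ $16.15 = $5,328.10
Nov 7, 188 sold [LIFO — newest first]: 188 @ $20.05 = $3,769.40
Nov 9, 383 sold [LIFO — newest first]: 321 @ $17.00 + 62 @ $20.05 = $6,700.10
Nov 11, 395 sold [LIFO — newest first]: 338 @ $21.15 + 57 @ $20.05 = $8,291.55
Total COGS = $5,328.10 + $3,769.40 + $6,700.10 + $8,291.55 = $24,089.15
Ending inventory: 68 @ $16.15 + 87 @ $20.05 + 164 @ $23.65 = $6,721.15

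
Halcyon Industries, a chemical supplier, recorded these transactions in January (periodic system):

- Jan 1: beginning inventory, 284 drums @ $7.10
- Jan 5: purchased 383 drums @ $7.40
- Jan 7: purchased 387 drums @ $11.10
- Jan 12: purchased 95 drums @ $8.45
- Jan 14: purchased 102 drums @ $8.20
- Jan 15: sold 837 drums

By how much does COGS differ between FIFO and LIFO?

FIFO COGS: 284 @ $7.10 + 383 @ $7.40 + 170 @ $11.10 = $6,737.60
LIFO COGS: 102 @ $8.20 + 95 @ $8.45 + 387 @ $11.10 + 253 @ $7.40 = $7,807.05
Difference = |$6,737.60 − $7,807.05| = $1,069.45

$1,069.45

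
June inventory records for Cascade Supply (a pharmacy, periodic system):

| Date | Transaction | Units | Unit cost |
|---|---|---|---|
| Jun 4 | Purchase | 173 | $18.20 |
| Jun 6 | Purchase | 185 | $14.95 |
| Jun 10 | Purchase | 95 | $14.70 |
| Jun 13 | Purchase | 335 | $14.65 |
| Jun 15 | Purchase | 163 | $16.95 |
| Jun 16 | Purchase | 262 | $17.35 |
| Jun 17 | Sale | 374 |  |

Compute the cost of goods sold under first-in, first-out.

Jun 17, 374 sold [FIFO — oldest first]: 173 @ $18.20 + 185 @ $14.95 + 16 @ $14.70 = $6,149.55
Ending inventory: 79 @ $14.70 + 335 @ $14.65 + 163 @ $16.95 + 262 @ $17.35 = $13,377.60
Check: goods available $19,527.15 = COGS $6,149.55 + ending $13,377.60

COGS = $6,149.55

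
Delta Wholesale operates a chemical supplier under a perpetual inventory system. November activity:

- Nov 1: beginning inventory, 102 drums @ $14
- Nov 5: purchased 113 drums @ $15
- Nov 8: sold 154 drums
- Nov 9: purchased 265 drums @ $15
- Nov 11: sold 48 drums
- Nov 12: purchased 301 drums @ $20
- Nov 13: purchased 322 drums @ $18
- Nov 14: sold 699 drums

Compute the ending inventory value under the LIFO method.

Ending inventory = $2,969

Nov 8, 154 sold [LIFO — newest first]: 113 @ $15 + 41 @ $14 = $2,269
Nov 11, 48 sold [LIFO — newest first]: 48 @ $15 = $720
Nov 14, 699 sold [LIFO — newest first]: 322 @ $18 + 301 @ $20 + 76 @ $15 = $12,956
Total COGS = $2,269 + $720 + $12,956 = $15,945
Ending inventory: 61 @ $14 + 141 @ $15 = $2,969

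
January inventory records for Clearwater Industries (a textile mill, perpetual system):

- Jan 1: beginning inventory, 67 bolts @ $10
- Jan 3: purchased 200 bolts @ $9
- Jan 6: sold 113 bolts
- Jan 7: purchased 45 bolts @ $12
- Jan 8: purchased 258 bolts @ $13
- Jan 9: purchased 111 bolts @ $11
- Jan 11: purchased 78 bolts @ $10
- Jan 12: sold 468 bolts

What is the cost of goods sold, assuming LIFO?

COGS = $6,624

Jan 6, 113 sold [LIFO — newest first]: 113 @ $9 = $1,017
Jan 12, 468 sold [LIFO — newest first]: 78 @ $10 + 111 @ $11 + 258 @ $13 + 21 @ $12 = $5,607
Total COGS = $1,017 + $5,607 = $6,624
Ending inventory: 67 @ $10 + 87 @ $9 + 24 @ $12 = $1,741
Check: goods available $8,365 = COGS $6,624 + ending $1,741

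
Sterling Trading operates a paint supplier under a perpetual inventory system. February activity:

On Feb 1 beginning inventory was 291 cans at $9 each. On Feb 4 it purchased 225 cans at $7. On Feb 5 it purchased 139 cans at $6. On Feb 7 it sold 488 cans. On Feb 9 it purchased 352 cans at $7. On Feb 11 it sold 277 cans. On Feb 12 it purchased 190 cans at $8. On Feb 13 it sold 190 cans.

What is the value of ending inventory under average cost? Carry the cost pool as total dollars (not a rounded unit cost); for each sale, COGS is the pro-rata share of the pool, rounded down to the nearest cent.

Ending inventory = $1,829.95

After Feb 1: 291 on hand, pool $2,619.00 (≈ $9.0000 each)
After Feb 4: 516 on hand, pool $4,194.00 (≈ $8.1279 each)
After Feb 5: 655 on hand, pool $5,028.00 (≈ $7.6763 each)
Feb 7, sell 488: 488/655 × $5,028.00 → $3,746.05
After Feb 9: 519 on hand, pool $3,745.95 (≈ $7.2176 each)
Feb 11, sell 277: 277/519 × $3,745.95 → $1,999.28
After Feb 12: 432 on hand, pool $3,266.67 (≈ $7.5617 each)
Feb 13, sell 190: 190/432 × $3,266.67 → $1,436.72
Total COGS = $3,746.05 + $1,999.28 + $1,436.72 = $7,182.05
Ending inventory (cost pool remaining) = $1,829.95
Check: goods available $9,012.00 = COGS $7,182.05 + ending $1,829.95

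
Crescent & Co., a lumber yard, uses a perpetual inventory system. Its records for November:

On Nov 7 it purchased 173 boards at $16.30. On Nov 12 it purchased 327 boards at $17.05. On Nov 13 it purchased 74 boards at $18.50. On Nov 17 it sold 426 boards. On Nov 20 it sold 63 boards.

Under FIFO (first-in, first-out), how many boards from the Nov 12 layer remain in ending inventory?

11

Nov 17, 426 sold [FIFO — oldest first]: 173 @ $16.30 + 253 @ $17.05 = $7,133.55
Nov 20, 63 sold [FIFO — oldest first]: 63 @ $17.05 = $1,074.15
Total COGS = $7,133.55 + $1,074.15 = $8,207.70
Ending inventory: 11 @ $17.05 + 74 @ $18.50 = $1,556.55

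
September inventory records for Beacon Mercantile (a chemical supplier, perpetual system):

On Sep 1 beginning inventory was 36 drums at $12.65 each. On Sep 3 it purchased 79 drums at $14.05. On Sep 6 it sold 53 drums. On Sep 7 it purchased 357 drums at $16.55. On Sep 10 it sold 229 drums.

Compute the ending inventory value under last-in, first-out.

Sep 6, 53 sold [LIFO — newest first]: 53 @ $14.05 = $744.65
Sep 10, 229 sold [LIFO — newest first]: 229 @ $16.55 = $3,789.95
Total COGS = $744.65 + $3,789.95 = $4,534.60
Ending inventory: 36 @ $12.65 + 26 @ $14.05 + 128 @ $16.55 = $2,939.10

Ending inventory = $2,939.10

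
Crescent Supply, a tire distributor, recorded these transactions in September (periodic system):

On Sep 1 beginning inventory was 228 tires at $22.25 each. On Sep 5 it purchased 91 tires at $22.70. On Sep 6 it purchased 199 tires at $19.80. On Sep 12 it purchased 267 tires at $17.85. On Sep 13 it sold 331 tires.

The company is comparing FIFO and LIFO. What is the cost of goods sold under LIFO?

COGS = $6,033.15

FIFO COGS: 228 @ $22.25 + 91 @ $22.70 + 12 @ $19.80 = $7,376.30
LIFO COGS: 267 @ $17.85 + 64 @ $19.80 = $6,033.15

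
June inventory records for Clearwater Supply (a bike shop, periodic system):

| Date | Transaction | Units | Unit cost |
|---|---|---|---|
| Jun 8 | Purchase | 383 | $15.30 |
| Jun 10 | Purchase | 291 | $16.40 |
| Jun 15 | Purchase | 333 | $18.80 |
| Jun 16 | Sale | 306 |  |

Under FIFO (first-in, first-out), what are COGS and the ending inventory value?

Jun 16, 306 sold [FIFO — oldest first]: 306 @ $15.30 = $4,681.80
Ending inventory: 77 @ $15.30 + 291 @ $16.40 + 333 @ $18.80 = $12,210.90

COGS = $4,681.80; ending inventory = $12,210.90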